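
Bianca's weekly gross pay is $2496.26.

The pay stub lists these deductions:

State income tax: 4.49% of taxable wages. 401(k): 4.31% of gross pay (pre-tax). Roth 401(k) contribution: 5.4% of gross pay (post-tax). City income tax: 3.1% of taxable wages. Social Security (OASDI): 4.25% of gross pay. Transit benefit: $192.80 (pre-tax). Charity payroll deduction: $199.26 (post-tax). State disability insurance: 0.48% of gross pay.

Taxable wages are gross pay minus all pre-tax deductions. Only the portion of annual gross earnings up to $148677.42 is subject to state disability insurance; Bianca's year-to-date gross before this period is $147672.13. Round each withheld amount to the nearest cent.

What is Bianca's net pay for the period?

$1584.23

Transit benefit: $192.80
401(k): $2496.26 × 0.0431 = $107.59
Pre-tax total = $192.80 + $107.59 = $300.39
Taxable wages = $2496.26 − $300.39 = $2195.87
State income tax: $2195.87 × 0.0449 = $98.59
City income tax: $2195.87 × 0.031 = $68.07
State disability insurance: only $148677.42 − $147672.13 = $1005.29 of this check is subject → $1005.29 × 0.0048 = $4.83
Social Security (OASDI): $2496.26 × 0.0425 = $106.09
Roth 401(k) contribution: $2496.26 × 0.054 = $134.80
Charity payroll deduction: $199.26
Total deductions = $192.80 + $107.59 + $98.59 + $68.07 + $4.83 + $106.09 + $134.80 + $199.26 = $912.03
Net pay = $2496.26 − $912.03 = $1584.23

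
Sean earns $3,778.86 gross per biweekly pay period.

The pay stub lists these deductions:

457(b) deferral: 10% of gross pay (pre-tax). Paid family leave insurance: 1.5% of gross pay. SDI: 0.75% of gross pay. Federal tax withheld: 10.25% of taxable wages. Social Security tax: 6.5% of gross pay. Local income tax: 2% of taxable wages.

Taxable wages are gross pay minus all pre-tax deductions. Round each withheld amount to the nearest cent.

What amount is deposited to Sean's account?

$2,653.70

457(b) deferral: $3,778.86 × 0.1 = $377.89
Taxable wages = $3,778.86 − $377.89 = $3,400.97
Federal tax withheld: $3,400.97 × 0.1025 = $348.60
Local income tax: $3,400.97 × 0.02 = $68.02
Paid family leave insurance: $3,778.86 × 0.015 = $56.68
Social Security tax: $3,778.86 × 0.065 = $245.63
SDI: $3,778.86 × 0.0075 = $28.34
Total deductions = $377.89 + $348.60 + $68.02 + $56.68 + $245.63 + $28.34 = $1,125.16
Net pay = $3,778.86 − $1,125.16 = $2,653.70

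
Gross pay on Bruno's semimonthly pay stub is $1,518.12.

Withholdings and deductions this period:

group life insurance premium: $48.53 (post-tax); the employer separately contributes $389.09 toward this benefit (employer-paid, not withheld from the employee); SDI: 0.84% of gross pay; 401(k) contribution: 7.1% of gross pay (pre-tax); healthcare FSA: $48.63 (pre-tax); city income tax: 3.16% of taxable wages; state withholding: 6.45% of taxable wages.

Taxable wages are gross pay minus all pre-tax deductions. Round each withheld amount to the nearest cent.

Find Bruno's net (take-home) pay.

$1,169.56

Healthcare FSA: $48.63
401(k) contribution: $1,518.12 × 0.071 = $107.79
Pre-tax total = $48.63 + $107.79 = $156.42
Taxable wages = $1,518.12 − $156.42 = $1,361.70
State withholding: $1,361.70 × 0.0645 = $87.83
City income tax: $1,361.70 × 0.0316 = $43.03
SDI: $1,518.12 × 0.0084 = $12.75
Group life insurance premium: $48.53
(Employer's $389.09 toward group life insurance premium is not withheld from the employee.)
Total deductions = $48.63 + $107.79 + $87.83 + $43.03 + $12.75 + $48.53 = $348.56
Net pay = $1,518.12 − $348.56 = $1,169.56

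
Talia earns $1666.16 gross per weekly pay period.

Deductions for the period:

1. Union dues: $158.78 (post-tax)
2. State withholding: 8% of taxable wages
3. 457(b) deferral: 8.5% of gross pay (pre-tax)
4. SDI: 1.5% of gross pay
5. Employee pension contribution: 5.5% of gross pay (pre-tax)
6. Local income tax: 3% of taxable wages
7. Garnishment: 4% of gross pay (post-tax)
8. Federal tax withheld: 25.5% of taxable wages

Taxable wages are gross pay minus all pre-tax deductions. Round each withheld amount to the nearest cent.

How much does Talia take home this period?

Employee pension contribution: $1666.16 × 0.055 = $91.64
457(b) deferral: $1666.16 × 0.085 = $141.62
Pre-tax total = $91.64 + $141.62 = $233.26
Taxable wages = $1666.16 − $233.26 = $1432.90
Local income tax: $1432.90 × 0.03 = $42.99
State withholding: $1432.90 × 0.08 = $114.63
Federal tax withheld: $1432.90 × 0.255 = $365.39
SDI: $1666.16 × 0.015 = $24.99
Union dues: $158.78
Garnishment: $1666.16 × 0.04 = $66.65
Total deductions = $91.64 + $141.62 + $42.99 + $114.63 + $365.39 + $24.99 + $158.78 + $66.65 = $1006.69
Net pay = $1666.16 − $1006.69 = $659.47

$659.47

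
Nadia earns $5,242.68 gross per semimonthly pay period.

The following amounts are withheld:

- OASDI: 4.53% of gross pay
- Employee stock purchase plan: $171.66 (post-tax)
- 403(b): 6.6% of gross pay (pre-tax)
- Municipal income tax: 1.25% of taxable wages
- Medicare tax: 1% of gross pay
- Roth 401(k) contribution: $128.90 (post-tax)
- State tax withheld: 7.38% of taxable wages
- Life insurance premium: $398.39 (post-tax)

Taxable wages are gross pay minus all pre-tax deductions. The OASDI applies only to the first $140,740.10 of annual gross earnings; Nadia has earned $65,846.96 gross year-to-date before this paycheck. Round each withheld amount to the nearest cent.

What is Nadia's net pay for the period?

$3,485.21

403(b): $5,242.68 × 0.066 = $346.02
Taxable wages = $5,242.68 − $346.02 = $4,896.66
Municipal income tax: $4,896.66 × 0.0125 = $61.21
State tax withheld: $4,896.66 × 0.0738 = $361.37
Medicare tax: $5,242.68 × 0.01 = $52.43
OASDI: cap not yet reached, full $5,242.68 is subject → $5,242.68 × 0.0453 = $237.49
Life insurance premium: $398.39
Roth 401(k) contribution: $128.90
Employee stock purchase plan: $171.66
Total deductions = $346.02 + $61.21 + $361.37 + $52.43 + $237.49 + $398.39 + $128.90 + $171.66 = $1,757.47
Net pay = $5,242.68 − $1,757.47 = $3,485.21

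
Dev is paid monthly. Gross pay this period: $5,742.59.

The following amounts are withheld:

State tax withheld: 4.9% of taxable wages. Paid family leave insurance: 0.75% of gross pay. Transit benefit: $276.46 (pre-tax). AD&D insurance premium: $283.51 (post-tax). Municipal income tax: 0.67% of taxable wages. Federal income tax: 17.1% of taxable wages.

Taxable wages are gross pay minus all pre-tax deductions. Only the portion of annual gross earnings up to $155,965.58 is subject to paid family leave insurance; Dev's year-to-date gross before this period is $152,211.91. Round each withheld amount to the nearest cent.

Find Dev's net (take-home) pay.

$3,915.30

Transit benefit: $276.46
Taxable wages = $5,742.59 − $276.46 = $5,466.13
State tax withheld: $5,466.13 × 0.049 = $267.84
Municipal income tax: $5,466.13 × 0.0067 = $36.62
Federal income tax: $5,466.13 × 0.171 = $934.71
Paid family leave insurance: only $155,965.58 − $152,211.91 = $3,753.67 of this check is subject → $3,753.67 × 0.0075 = $28.15
AD&D insurance premium: $283.51
Total deductions = $276.46 + $267.84 + $36.62 + $934.71 + $28.15 + $283.51 = $1,827.29
Net pay = $5,742.59 − $1,827.29 = $3,915.30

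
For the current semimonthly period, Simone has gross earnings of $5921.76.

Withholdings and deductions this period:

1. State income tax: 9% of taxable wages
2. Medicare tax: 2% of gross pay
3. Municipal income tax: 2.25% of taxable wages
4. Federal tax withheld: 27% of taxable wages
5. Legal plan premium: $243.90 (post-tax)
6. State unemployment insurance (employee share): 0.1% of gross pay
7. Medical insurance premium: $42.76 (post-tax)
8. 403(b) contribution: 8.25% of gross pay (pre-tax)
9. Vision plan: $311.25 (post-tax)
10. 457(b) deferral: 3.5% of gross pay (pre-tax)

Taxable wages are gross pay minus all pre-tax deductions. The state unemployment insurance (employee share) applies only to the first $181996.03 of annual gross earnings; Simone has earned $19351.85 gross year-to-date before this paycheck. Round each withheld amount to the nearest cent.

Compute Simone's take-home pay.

457(b) deferral: $5921.76 × 0.035 = $207.26
403(b) contribution: $5921.76 × 0.0825 = $488.55
Pre-tax total = $207.26 + $488.55 = $695.81
Taxable wages = $5921.76 − $695.81 = $5225.95
Federal tax withheld: $5225.95 × 0.27 = $1411.01
State income tax: $5225.95 × 0.09 = $470.34
Municipal income tax: $5225.95 × 0.0225 = $117.58
Medicare tax: $5921.76 × 0.02 = $118.44
State unemployment insurance (employee share): cap not yet reached, full $5921.76 is subject → $5921.76 × 0.001 = $5.92
Medical insurance premium: $42.76
Legal plan premium: $243.90
Vision plan: $311.25
Total deductions = $207.26 + $488.55 + $1411.01 + $470.34 + $117.58 + $118.44 + $5.92 + $42.76 + $243.90 + $311.25 = $3417.01
Net pay = $5921.76 − $3417.01 = $2504.75

$2504.75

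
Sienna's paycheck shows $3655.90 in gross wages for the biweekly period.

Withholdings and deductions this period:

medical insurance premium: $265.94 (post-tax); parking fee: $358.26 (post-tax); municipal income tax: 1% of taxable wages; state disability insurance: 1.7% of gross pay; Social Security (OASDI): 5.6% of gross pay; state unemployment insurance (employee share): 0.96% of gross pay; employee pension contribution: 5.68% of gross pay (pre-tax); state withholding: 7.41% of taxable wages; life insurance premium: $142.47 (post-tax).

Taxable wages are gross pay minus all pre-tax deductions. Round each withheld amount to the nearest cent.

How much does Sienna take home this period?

$2089.60

Employee pension contribution: $3655.90 × 0.0568 = $207.66
Taxable wages = $3655.90 − $207.66 = $3448.24
Municipal income tax: $3448.24 × 0.01 = $34.48
State withholding: $3448.24 × 0.0741 = $255.51
State disability insurance: $3655.90 × 0.017 = $62.15
Social Security (OASDI): $3655.90 × 0.056 = $204.73
State unemployment insurance (employee share): $3655.90 × 0.0096 = $35.10
Medical insurance premium: $265.94
Parking fee: $358.26
Life insurance premium: $142.47
Total deductions = $207.66 + $34.48 + $255.51 + $62.15 + $204.73 + $35.10 + $265.94 + $358.26 + $142.47 = $1566.30
Net pay = $3655.90 − $1566.30 = $2089.60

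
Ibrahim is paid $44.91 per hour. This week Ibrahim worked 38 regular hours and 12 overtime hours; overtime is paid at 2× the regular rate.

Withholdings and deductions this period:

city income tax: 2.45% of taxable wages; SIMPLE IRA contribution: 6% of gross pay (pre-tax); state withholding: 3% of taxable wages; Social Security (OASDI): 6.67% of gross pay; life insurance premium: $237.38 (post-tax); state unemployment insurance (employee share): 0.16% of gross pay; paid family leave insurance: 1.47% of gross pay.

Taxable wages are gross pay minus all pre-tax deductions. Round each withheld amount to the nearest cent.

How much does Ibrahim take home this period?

$2,006.21

Regular pay: 38 × $44.91 = $1,706.58
Overtime pay: 12 × $44.91 × 2 = $1,077.84
Gross pay = $1,706.58 + $1,077.84 = $2,784.42
SIMPLE IRA contribution: $2,784.42 × 0.06 = $167.07
Taxable wages = $2,784.42 − $167.07 = $2,617.35
State withholding: $2,617.35 × 0.03 = $78.52
City income tax: $2,617.35 × 0.0245 = $64.13
Paid family leave insurance: $2,784.42 × 0.0147 = $40.93
State unemployment insurance (employee share): $2,784.42 × 0.0016 = $4.46
Social Security (OASDI): $2,784.42 × 0.0667 = $185.72
Life insurance premium: $237.38
Total deductions = $167.07 + $78.52 + $64.13 + $40.93 + $4.46 + $185.72 + $237.38 = $778.21
Net pay = $2,784.42 − $778.21 = $2,006.21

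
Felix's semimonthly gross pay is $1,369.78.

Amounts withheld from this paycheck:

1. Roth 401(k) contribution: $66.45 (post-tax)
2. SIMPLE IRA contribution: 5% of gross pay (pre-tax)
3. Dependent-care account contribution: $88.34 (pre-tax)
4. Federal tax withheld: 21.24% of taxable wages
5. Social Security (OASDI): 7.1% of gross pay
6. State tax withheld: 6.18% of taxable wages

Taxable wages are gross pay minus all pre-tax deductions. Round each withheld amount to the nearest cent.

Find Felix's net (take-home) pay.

Dependent-care account contribution: $88.34
SIMPLE IRA contribution: $1,369.78 × 0.05 = $68.49
Pre-tax total = $88.34 + $68.49 = $156.83
Taxable wages = $1,369.78 − $156.83 = $1,212.95
State tax withheld: $1,212.95 × 0.0618 = $74.96
Federal tax withheld: $1,212.95 × 0.2124 = $257.63
Social Security (OASDI): $1,369.78 × 0.071 = $97.25
Roth 401(k) contribution: $66.45
Total deductions = $88.34 + $68.49 + $74.96 + $257.63 + $97.25 + $66.45 = $653.12
Net pay = $1,369.78 − $653.12 = $716.66

$716.66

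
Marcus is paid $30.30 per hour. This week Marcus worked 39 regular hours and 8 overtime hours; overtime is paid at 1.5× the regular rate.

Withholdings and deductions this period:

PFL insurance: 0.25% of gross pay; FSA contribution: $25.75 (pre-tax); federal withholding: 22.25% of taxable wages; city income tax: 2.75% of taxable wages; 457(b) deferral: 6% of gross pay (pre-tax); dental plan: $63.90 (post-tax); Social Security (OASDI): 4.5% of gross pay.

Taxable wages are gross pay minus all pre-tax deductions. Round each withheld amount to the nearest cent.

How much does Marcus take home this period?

$932.82

Regular pay: 39 × $30.30 = $1,181.70
Overtime pay: 8 × $30.30 × 1.5 = $363.60
Gross pay = $1,181.70 + $363.60 = $1,545.30
457(b) deferral: $1,545.30 × 0.06 = $92.72
FSA contribution: $25.75
Pre-tax total = $92.72 + $25.75 = $118.47
Taxable wages = $1,545.30 − $118.47 = $1,426.83
Federal withholding: $1,426.83 × 0.2225 = $317.47
City income tax: $1,426.83 × 0.0275 = $39.24
Social Security (OASDI): $1,545.30 × 0.045 = $69.54
PFL insurance: $1,545.30 × 0.0025 = $3.86
Dental plan: $63.90
Total deductions = $92.72 + $25.75 + $317.47 + $39.24 + $69.54 + $3.86 + $63.90 = $612.48
Net pay = $1,545.30 − $612.48 = $932.82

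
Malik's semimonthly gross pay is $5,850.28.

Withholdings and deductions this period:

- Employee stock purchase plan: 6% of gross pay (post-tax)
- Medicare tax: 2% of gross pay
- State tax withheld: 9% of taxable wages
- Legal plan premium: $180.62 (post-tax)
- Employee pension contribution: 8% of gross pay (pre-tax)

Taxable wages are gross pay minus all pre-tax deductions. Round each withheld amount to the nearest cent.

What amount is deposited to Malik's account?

Employee pension contribution: $5,850.28 × 0.08 = $468.02
Taxable wages = $5,850.28 − $468.02 = $5,382.26
State tax withheld: $5,382.26 × 0.09 = $484.40
Medicare tax: $5,850.28 × 0.02 = $117.01
Legal plan premium: $180.62
Employee stock purchase plan: $5,850.28 × 0.06 = $351.02
Total deductions = $468.02 + $484.40 + $117.01 + $180.62 + $351.02 = $1,601.07
Net pay = $5,850.28 − $1,601.07 = $4,249.21

$4,249.21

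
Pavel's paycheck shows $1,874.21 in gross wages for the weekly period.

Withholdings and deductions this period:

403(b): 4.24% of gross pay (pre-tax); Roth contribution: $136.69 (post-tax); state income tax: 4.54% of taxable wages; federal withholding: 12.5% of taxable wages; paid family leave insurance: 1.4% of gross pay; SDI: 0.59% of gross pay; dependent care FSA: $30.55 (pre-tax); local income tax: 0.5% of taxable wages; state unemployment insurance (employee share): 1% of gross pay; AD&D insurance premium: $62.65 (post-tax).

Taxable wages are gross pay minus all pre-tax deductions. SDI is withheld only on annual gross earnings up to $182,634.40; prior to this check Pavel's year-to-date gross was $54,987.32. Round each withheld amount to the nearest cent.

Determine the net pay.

Dependent care FSA: $30.55
403(b): $1,874.21 × 0.0424 = $79.47
Pre-tax total = $30.55 + $79.47 = $110.02
Taxable wages = $1,874.21 − $110.02 = $1,764.19
Federal withholding: $1,764.19 × 0.125 = $220.52
Local income tax: $1,764.19 × 0.005 = $8.82
State income tax: $1,764.19 × 0.0454 = $80.09
Paid family leave insurance: $1,874.21 × 0.014 = $26.24
State unemployment insurance (employee share): $1,874.21 × 0.01 = $18.74
SDI: cap not yet reached, full $1,874.21 is subject → $1,874.21 × 0.0059 = $11.06
AD&D insurance premium: $62.65
Roth contribution: $136.69
Total deductions = $30.55 + $79.47 + $220.52 + $8.82 + $80.09 + $26.24 + $18.74 + $11.06 + $62.65 + $136.69 = $674.83
Net pay = $1,874.21 − $674.83 = $1,199.38

$1,199.38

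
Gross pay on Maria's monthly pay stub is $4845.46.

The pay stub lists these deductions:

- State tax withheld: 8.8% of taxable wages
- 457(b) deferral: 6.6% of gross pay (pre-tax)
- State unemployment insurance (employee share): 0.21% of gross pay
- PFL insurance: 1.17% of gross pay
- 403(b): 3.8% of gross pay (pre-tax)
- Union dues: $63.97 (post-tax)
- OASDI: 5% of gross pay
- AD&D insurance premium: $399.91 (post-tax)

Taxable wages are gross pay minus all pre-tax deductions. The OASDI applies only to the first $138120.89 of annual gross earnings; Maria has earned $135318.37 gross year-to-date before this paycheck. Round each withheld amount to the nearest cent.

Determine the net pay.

$3288.60

403(b): $4845.46 × 0.038 = $184.13
457(b) deferral: $4845.46 × 0.066 = $319.80
Pre-tax total = $184.13 + $319.80 = $503.93
Taxable wages = $4845.46 − $503.93 = $4341.53
State tax withheld: $4341.53 × 0.088 = $382.05
PFL insurance: $4845.46 × 0.0117 = $56.69
OASDI: only $138120.89 − $135318.37 = $2802.52 of this check is subject → $2802.52 × 0.05 = $140.13
State unemployment insurance (employee share): $4845.46 × 0.0021 = $10.18
Union dues: $63.97
AD&D insurance premium: $399.91
Total deductions = $184.13 + $319.80 + $382.05 + $56.69 + $140.13 + $10.18 + $63.97 + $399.91 = $1556.86
Net pay = $4845.46 − $1556.86 = $3288.60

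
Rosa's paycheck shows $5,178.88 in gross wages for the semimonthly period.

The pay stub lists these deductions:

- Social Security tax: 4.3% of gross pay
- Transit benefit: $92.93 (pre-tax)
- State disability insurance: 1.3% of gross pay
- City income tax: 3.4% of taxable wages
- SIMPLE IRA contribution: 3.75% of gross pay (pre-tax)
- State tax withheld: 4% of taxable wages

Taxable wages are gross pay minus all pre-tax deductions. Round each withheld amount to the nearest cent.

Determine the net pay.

$4,239.73

Transit benefit: $92.93
SIMPLE IRA contribution: $5,178.88 × 0.0375 = $194.21
Pre-tax total = $92.93 + $194.21 = $287.14
Taxable wages = $5,178.88 − $287.14 = $4,891.74
State tax withheld: $4,891.74 × 0.04 = $195.67
City income tax: $4,891.74 × 0.034 = $166.32
State disability insurance: $5,178.88 × 0.013 = $67.33
Social Security tax: $5,178.88 × 0.043 = $222.69
Total deductions = $92.93 + $194.21 + $195.67 + $166.32 + $67.33 + $222.69 = $939.15
Net pay = $5,178.88 − $939.15 = $4,239.73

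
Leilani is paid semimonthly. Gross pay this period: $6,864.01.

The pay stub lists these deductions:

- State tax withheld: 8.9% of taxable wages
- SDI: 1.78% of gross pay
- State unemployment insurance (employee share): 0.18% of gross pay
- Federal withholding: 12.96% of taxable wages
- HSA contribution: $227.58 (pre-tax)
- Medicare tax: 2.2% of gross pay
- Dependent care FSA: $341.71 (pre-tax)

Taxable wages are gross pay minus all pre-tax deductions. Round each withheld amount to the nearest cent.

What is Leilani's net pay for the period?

$4,633.14

HSA contribution: $227.58
Dependent care FSA: $341.71
Pre-tax total = $227.58 + $341.71 = $569.29
Taxable wages = $6,864.01 − $569.29 = $6,294.72
Federal withholding: $6,294.72 × 0.1296 = $815.80
State tax withheld: $6,294.72 × 0.089 = $560.23
State unemployment insurance (employee share): $6,864.01 × 0.0018 = $12.36
SDI: $6,864.01 × 0.0178 = $122.18
Medicare tax: $6,864.01 × 0.022 = $151.01
Total deductions = $227.58 + $341.71 + $815.80 + $560.23 + $12.36 + $122.18 + $151.01 = $2,230.87
Net pay = $6,864.01 − $2,230.87 = $4,633.14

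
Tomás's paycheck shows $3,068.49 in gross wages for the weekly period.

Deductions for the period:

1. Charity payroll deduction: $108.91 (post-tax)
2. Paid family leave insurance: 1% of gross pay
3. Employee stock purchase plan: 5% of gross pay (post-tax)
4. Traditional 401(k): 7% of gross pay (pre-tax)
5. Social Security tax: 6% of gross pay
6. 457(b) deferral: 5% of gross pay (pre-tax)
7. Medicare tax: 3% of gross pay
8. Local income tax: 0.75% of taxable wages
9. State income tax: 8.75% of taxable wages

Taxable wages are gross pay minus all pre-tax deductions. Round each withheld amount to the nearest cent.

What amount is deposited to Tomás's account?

$1,874.59

Traditional 401(k): $3,068.49 × 0.07 = $214.79
457(b) deferral: $3,068.49 × 0.05 = $153.42
Pre-tax total = $214.79 + $153.42 = $368.21
Taxable wages = $3,068.49 − $368.21 = $2,700.28
Local income tax: $2,700.28 × 0.0075 = $20.25
State income tax: $2,700.28 × 0.0875 = $236.27
Social Security tax: $3,068.49 × 0.06 = $184.11
Paid family leave insurance: $3,068.49 × 0.01 = $30.68
Medicare tax: $3,068.49 × 0.03 = $92.05
Charity payroll deduction: $108.91
Employee stock purchase plan: $3,068.49 × 0.05 = $153.42
Total deductions = $214.79 + $153.42 + $20.25 + $236.27 + $184.11 + $30.68 + $92.05 + $108.91 + $153.42 = $1,193.90
Net pay = $3,068.49 − $1,193.90 = $1,874.59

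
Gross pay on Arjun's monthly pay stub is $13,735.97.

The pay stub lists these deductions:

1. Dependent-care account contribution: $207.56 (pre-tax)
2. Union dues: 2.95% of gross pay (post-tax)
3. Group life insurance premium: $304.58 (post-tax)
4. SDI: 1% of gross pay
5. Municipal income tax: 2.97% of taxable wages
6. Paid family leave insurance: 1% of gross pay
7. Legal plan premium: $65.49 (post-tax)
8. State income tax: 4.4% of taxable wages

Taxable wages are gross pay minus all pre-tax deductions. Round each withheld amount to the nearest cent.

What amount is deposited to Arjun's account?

$11,481.37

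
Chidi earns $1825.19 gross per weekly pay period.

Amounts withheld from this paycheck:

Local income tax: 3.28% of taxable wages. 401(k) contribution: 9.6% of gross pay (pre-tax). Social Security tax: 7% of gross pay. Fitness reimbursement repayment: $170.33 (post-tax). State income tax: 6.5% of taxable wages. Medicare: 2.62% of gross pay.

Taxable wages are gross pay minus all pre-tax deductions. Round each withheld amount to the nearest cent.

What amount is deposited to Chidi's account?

401(k) contribution: $1825.19 × 0.096 = $175.22
Taxable wages = $1825.19 − $175.22 = $1649.97
State income tax: $1649.97 × 0.065 = $107.25
Local income tax: $1649.97 × 0.0328 = $54.12
Medicare: $1825.19 × 0.0262 = $47.82
Social Security tax: $1825.19 × 0.07 = $127.76
Fitness reimbursement repayment: $170.33
Total deductions = $175.22 + $107.25 + $54.12 + $47.82 + $127.76 + $170.33 = $682.50
Net pay = $1825.19 − $682.50 = $1142.69

$1142.69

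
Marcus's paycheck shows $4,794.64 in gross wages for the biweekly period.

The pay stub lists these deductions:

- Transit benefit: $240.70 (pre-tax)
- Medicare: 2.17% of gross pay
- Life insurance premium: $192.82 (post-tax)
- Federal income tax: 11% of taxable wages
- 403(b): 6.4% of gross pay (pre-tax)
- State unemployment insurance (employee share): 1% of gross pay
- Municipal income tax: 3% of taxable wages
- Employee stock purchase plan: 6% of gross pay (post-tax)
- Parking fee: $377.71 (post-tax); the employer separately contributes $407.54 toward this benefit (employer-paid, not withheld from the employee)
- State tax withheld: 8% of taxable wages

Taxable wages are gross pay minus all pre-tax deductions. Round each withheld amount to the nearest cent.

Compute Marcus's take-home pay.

403(b): $4,794.64 × 0.064 = $306.86
Transit benefit: $240.70
Pre-tax total = $306.86 + $240.70 = $547.56
Taxable wages = $4,794.64 − $547.56 = $4,247.08
State tax withheld: $4,247.08 × 0.08 = $339.77
Municipal income tax: $4,247.08 × 0.03 = $127.41
Federal income tax: $4,247.08 × 0.11 = $467.18
State unemployment insurance (employee share): $4,794.64 × 0.01 = $47.95
Medicare: $4,794.64 × 0.0217 = $104.04
Life insurance premium: $192.82
Parking fee: $377.71
Employee stock purchase plan: $4,794.64 × 0.06 = $287.68
(Employer's $407.54 toward parking fee is not withheld from the employee.)
Total deductions = $306.86 + $240.70 + $339.77 + $127.41 + $467.18 + $47.95 + $104.04 + $192.82 + $377.71 + $287.68 = $2,492.12
Net pay = $4,794.64 − $2,492.12 = $2,302.52

$2,302.52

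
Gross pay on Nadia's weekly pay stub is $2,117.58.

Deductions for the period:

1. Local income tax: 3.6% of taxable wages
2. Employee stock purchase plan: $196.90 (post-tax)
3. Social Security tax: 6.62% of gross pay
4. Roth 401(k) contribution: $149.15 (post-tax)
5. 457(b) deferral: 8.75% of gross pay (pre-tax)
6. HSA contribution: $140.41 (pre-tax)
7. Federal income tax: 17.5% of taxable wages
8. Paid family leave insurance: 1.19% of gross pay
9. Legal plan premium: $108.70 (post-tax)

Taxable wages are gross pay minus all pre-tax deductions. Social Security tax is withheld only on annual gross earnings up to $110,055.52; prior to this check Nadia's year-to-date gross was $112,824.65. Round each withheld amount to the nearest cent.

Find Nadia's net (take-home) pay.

HSA contribution: $140.41
457(b) deferral: $2,117.58 × 0.0875 = $185.29
Pre-tax total = $140.41 + $185.29 = $325.70
Taxable wages = $2,117.58 − $325.70 = $1,791.88
Local income tax: $1,791.88 × 0.036 = $64.51
Federal income tax: $1,791.88 × 0.175 = $313.58
Social Security tax: annual cap $110,055.52 already reached (YTD $112,824.65), so $0.00
Paid family leave insurance: $2,117.58 × 0.0119 = $25.20
Roth 401(k) contribution: $149.15
Employee stock purchase plan: $196.90
Legal plan premium: $108.70
Total deductions = $140.41 + $185.29 + $64.51 + $313.58 + $0.00 + $25.20 + $149.15 + $196.90 + $108.70 = $1,183.74
Net pay = $2,117.58 − $1,183.74 = $933.84

$933.84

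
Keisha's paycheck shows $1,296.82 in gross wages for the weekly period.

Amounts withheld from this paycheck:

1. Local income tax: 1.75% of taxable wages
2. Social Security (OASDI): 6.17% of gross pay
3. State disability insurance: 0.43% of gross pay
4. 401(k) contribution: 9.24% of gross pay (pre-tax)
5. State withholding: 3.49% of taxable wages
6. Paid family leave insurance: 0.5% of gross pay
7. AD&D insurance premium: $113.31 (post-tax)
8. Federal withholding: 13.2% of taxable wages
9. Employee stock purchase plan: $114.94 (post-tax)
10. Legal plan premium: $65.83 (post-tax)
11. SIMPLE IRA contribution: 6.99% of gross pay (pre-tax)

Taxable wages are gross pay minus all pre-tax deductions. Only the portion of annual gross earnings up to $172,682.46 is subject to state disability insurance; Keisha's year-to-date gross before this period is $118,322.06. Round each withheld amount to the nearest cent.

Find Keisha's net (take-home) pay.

$499.87

401(k) contribution: $1,296.82 × 0.0924 = $119.83
SIMPLE IRA contribution: $1,296.82 × 0.0699 = $90.65
Pre-tax total = $119.83 + $90.65 = $210.48
Taxable wages = $1,296.82 − $210.48 = $1,086.34
State withholding: $1,086.34 × 0.0349 = $37.91
Federal withholding: $1,086.34 × 0.132 = $143.40
Local income tax: $1,086.34 × 0.0175 = $19.01
Paid family leave insurance: $1,296.82 × 0.005 = $6.48
Social Security (OASDI): $1,296.82 × 0.0617 = $80.01
State disability insurance: cap not yet reached, full $1,296.82 is subject → $1,296.82 × 0.0043 = $5.58
Legal plan premium: $65.83
Employee stock purchase plan: $114.94
AD&D insurance premium: $113.31
Total deductions = $119.83 + $90.65 + $37.91 + $143.40 + $19.01 + $6.48 + $80.01 + $5.58 + $65.83 + $114.94 + $113.31 = $796.95
Net pay = $1,296.82 − $796.95 = $499.87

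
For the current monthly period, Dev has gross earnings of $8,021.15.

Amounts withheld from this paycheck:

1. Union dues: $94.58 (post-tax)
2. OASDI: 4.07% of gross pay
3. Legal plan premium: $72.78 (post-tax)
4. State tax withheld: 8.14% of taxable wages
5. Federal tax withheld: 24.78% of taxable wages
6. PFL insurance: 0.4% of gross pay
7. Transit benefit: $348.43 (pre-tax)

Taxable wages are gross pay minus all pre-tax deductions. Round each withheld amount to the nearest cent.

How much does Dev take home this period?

Transit benefit: $348.43
Taxable wages = $8,021.15 − $348.43 = $7,672.72
State tax withheld: $7,672.72 × 0.0814 = $624.56
Federal tax withheld: $7,672.72 × 0.2478 = $1,901.30
OASDI: $8,021.15 × 0.0407 = $326.46
PFL insurance: $8,021.15 × 0.004 = $32.08
Legal plan premium: $72.78
Union dues: $94.58
Total deductions = $348.43 + $624.56 + $1,901.30 + $326.46 + $32.08 + $72.78 + $94.58 = $3,400.19
Net pay = $8,021.15 − $3,400.19 = $4,620.96

$4,620.96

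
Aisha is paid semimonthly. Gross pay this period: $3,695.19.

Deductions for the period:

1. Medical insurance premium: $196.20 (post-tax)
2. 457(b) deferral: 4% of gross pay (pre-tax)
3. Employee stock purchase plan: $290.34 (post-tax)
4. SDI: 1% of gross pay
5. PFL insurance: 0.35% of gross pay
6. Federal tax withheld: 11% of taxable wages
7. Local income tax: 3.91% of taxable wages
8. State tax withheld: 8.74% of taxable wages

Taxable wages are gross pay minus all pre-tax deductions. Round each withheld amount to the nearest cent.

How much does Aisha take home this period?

$2,172.01

457(b) deferral: $3,695.19 × 0.04 = $147.81
Taxable wages = $3,695.19 − $147.81 = $3,547.38
Federal tax withheld: $3,547.38 × 0.11 = $390.21
Local income tax: $3,547.38 × 0.0391 = $138.70
State tax withheld: $3,547.38 × 0.0874 = $310.04
PFL insurance: $3,695.19 × 0.0035 = $12.93
SDI: $3,695.19 × 0.01 = $36.95
Medical insurance premium: $196.20
Employee stock purchase plan: $290.34
Total deductions = $147.81 + $390.21 + $138.70 + $310.04 + $12.93 + $36.95 + $196.20 + $290.34 = $1,523.18
Net pay = $3,695.19 − $1,523.18 = $2,172.01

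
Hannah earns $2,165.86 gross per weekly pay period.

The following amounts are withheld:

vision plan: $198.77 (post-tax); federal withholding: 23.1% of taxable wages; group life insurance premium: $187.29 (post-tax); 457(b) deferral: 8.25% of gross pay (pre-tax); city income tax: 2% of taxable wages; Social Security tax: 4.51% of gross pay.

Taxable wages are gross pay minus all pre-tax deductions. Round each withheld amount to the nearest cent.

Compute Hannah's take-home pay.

457(b) deferral: $2,165.86 × 0.0825 = $178.68
Taxable wages = $2,165.86 − $178.68 = $1,987.18
City income tax: $1,987.18 × 0.02 = $39.74
Federal withholding: $1,987.18 × 0.231 = $459.04
Social Security tax: $2,165.86 × 0.0451 = $97.68
Vision plan: $198.77
Group life insurance premium: $187.29
Total deductions = $178.68 + $39.74 + $459.04 + $97.68 + $198.77 + $187.29 = $1,161.20
Net pay = $2,165.86 − $1,161.20 = $1,004.66

$1,004.66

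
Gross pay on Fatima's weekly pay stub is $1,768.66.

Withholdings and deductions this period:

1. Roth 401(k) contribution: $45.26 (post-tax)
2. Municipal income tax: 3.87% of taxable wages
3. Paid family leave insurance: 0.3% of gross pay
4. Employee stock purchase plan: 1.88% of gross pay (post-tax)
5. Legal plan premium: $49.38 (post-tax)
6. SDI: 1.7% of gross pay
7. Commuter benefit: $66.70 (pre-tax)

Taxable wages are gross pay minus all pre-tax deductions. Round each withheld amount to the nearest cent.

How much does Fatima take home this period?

$1,472.82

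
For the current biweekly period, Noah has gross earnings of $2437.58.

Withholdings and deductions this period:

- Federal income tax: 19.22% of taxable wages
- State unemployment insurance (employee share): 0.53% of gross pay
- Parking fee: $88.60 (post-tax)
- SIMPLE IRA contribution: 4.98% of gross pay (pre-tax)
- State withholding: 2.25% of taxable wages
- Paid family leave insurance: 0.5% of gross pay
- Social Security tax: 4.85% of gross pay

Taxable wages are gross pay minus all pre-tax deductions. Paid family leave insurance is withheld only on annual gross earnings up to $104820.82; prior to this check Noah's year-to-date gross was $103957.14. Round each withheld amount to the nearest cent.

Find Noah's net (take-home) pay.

SIMPLE IRA contribution: $2437.58 × 0.0498 = $121.39
Taxable wages = $2437.58 − $121.39 = $2316.19
Federal income tax: $2316.19 × 0.1922 = $445.17
State withholding: $2316.19 × 0.0225 = $52.11
Paid family leave insurance: only $104820.82 − $103957.14 = $863.68 of this check is subject → $863.68 × 0.005 = $4.32
Social Security tax: $2437.58 × 0.0485 = $118.22
State unemployment insurance (employee share): $2437.58 × 0.0053 = $12.92
Parking fee: $88.60
Total deductions = $121.39 + $445.17 + $52.11 + $4.32 + $118.22 + $12.92 + $88.60 = $842.73
Net pay = $2437.58 − $842.73 = $1594.85

$1594.85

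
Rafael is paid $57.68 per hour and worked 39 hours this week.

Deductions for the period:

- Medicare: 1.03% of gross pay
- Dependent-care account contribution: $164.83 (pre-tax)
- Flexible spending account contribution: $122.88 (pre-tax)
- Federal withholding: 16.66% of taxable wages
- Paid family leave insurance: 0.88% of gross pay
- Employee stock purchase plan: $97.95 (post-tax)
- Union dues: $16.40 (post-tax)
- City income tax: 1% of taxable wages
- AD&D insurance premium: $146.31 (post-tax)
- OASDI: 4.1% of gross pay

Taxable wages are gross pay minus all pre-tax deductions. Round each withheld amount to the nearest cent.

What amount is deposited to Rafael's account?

Gross pay: 39 × $57.68 = $2,249.52
Flexible spending account contribution: $122.88
Dependent-care account contribution: $164.83
Pre-tax total = $122.88 + $164.83 = $287.71
Taxable wages = $2,249.52 − $287.71 = $1,961.81
City income tax: $1,961.81 × 0.01 = $19.62
Federal withholding: $1,961.81 × 0.1666 = $326.84
OASDI: $2,249.52 × 0.041 = $92.23
Paid family leave insurance: $2,249.52 × 0.0088 = $19.80
Medicare: $2,249.52 × 0.0103 = $23.17
Employee stock purchase plan: $97.95
AD&D insurance premium: $146.31
Union dues: $16.40
Total deductions = $122.88 + $164.83 + $19.62 + $326.84 + $92.23 + $19.80 + $23.17 + $97.95 + $146.31 + $16.40 = $1,030.03
Net pay = $2,249.52 − $1,030.03 = $1,219.49

$1,219.49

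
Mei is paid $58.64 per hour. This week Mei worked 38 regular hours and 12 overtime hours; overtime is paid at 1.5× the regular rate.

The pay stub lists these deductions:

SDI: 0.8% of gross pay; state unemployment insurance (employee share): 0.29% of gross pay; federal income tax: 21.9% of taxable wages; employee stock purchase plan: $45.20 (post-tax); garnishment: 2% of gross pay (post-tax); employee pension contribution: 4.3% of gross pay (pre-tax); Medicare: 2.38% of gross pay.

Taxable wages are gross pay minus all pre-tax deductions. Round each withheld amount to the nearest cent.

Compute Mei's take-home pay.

Regular pay: 38 × $58.64 = $2,228.32
Overtime pay: 12 × $58.64 × 1.5 = $1,055.52
Gross pay = $2,228.32 + $1,055.52 = $3,283.84
Employee pension contribution: $3,283.84 × 0.043 = $141.21
Taxable wages = $3,283.84 − $141.21 = $3,142.63
Federal income tax: $3,142.63 × 0.219 = $688.24
Medicare: $3,283.84 × 0.0238 = $78.16
State unemployment insurance (employee share): $3,283.84 × 0.0029 = $9.52
SDI: $3,283.84 × 0.008 = $26.27
Garnishment: $3,283.84 × 0.02 = $65.68
Employee stock purchase plan: $45.20
Total deductions = $141.21 + $688.24 + $78.16 + $9.52 + $26.27 + $65.68 + $45.20 = $1,054.28
Net pay = $3,283.84 − $1,054.28 = $2,229.56

$2,229.56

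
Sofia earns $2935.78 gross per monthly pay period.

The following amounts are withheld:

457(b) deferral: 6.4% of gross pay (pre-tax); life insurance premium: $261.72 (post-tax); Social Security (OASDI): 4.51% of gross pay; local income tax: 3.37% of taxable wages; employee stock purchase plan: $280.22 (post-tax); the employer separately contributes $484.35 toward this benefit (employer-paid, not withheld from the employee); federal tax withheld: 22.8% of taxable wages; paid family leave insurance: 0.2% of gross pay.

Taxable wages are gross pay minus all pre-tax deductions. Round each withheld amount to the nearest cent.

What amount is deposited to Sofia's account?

$1348.56

457(b) deferral: $2935.78 × 0.064 = $187.89
Taxable wages = $2935.78 − $187.89 = $2747.89
Federal tax withheld: $2747.89 × 0.228 = $626.52
Local income tax: $2747.89 × 0.0337 = $92.60
Social Security (OASDI): $2935.78 × 0.0451 = $132.40
Paid family leave insurance: $2935.78 × 0.002 = $5.87
Employee stock purchase plan: $280.22
Life insurance premium: $261.72
(Employer's $484.35 toward employee stock purchase plan is not withheld from the employee.)
Total deductions = $187.89 + $626.52 + $92.60 + $132.40 + $5.87 + $280.22 + $261.72 = $1587.22
Net pay = $2935.78 − $1587.22 = $1348.56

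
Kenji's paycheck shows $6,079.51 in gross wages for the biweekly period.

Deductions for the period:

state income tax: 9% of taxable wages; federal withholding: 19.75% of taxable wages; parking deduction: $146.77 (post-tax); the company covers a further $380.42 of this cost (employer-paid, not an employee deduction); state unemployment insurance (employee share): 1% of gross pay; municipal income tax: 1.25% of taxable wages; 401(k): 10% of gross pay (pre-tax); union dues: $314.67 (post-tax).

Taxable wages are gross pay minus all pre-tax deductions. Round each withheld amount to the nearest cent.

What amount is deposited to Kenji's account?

$3,307.86

401(k): $6,079.51 × 0.1 = $607.95
Taxable wages = $6,079.51 − $607.95 = $5,471.56
State income tax: $5,471.56 × 0.09 = $492.44
Federal withholding: $5,471.56 × 0.1975 = $1,080.63
Municipal income tax: $5,471.56 × 0.0125 = $68.39
State unemployment insurance (employee share): $6,079.51 × 0.01 = $60.80
Union dues: $314.67
Parking deduction: $146.77
(Employer's $380.42 toward parking deduction is not withheld from the employee.)
Total deductions = $607.95 + $492.44 + $1,080.63 + $68.39 + $60.80 + $314.67 + $146.77 = $2,771.65
Net pay = $6,079.51 − $2,771.65 = $3,307.86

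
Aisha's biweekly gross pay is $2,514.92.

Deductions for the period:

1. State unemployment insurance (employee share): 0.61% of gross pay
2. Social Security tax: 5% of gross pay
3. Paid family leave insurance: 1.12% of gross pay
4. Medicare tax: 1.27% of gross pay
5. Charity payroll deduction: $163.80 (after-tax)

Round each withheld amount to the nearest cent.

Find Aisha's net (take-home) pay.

$2,149.92

Social Security tax: $2,514.92 × 0.05 = $125.75
Medicare tax: $2,514.92 × 0.0127 = $31.94
State unemployment insurance (employee share): $2,514.92 × 0.0061 = $15.34
Paid family leave insurance: $2,514.92 × 0.0112 = $28.17
Charity payroll deduction: $163.80
Total deductions = $125.75 + $31.94 + $15.34 + $28.17 + $163.80 = $365.00
Net pay = $2,514.92 − $365.00 = $2,149.92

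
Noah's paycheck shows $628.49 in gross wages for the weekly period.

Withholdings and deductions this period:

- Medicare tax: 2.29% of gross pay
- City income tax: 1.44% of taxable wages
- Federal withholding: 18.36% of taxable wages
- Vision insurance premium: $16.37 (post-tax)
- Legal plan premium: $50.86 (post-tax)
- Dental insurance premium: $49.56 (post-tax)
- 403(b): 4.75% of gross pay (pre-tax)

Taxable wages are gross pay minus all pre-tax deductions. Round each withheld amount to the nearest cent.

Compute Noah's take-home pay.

403(b): $628.49 × 0.0475 = $29.85
Taxable wages = $628.49 − $29.85 = $598.64
City income tax: $598.64 × 0.0144 = $8.62
Federal withholding: $598.64 × 0.1836 = $109.91
Medicare tax: $628.49 × 0.0229 = $14.39
Legal plan premium: $50.86
Vision insurance premium: $16.37
Dental insurance premium: $49.56
Total deductions = $29.85 + $8.62 + $109.91 + $14.39 + $50.86 + $16.37 + $49.56 = $279.56
Net pay = $628.49 − $279.56 = $348.93

$348.93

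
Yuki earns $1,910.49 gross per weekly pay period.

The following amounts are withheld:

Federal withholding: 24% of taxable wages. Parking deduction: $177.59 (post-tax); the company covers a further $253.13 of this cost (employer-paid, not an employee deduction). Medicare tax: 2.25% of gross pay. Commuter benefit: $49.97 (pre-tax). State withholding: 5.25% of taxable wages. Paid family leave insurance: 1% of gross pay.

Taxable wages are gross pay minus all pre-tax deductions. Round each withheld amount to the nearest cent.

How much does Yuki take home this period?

Commuter benefit: $49.97
Taxable wages = $1,910.49 − $49.97 = $1,860.52
Federal withholding: $1,860.52 × 0.24 = $446.52
State withholding: $1,860.52 × 0.0525 = $97.68
Medicare tax: $1,910.49 × 0.0225 = $42.99
Paid family leave insurance: $1,910.49 × 0.01 = $19.10
Parking deduction: $177.59
(Employer's $253.13 toward parking deduction is not withheld from the employee.)
Total deductions = $49.97 + $446.52 + $97.68 + $42.99 + $19.10 + $177.59 = $833.85
Net pay = $1,910.49 − $833.85 = $1,076.64

$1,076.64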